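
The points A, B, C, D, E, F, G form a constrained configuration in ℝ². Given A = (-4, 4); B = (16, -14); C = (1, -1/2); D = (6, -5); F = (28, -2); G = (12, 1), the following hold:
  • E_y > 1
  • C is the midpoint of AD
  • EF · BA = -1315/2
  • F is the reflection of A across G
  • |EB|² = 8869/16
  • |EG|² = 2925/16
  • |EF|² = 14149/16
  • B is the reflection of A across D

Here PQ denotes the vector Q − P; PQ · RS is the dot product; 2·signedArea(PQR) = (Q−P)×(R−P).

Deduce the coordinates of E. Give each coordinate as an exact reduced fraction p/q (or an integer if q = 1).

1. E_x = -3/2  [line 20·x + -18·y + 123/2 = 0 ∩ |EB|² = 8869/16]
2. E_y = 7/4  [line 20·x + -18·y + 123/2 = 0 ∩ |EB|² = 8869/16]
   → E = (-3/2, 7/4)

E = (-3/2, 7/4)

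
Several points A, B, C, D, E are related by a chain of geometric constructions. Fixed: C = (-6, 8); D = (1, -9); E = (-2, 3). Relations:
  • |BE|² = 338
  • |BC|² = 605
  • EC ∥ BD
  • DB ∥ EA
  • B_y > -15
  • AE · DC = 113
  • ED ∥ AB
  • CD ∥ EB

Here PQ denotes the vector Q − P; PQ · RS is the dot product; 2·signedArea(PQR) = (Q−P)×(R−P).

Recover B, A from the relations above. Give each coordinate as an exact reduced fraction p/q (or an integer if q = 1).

1. B_x = 5  [EC ∥ BD ∩ CD ∥ EB]
2. B_y = -14  [EC ∥ BD ∩ CD ∥ EB]
   → B = (5, -14)
3. A_x = 2  [ED ∥ AB ∩ DB ∥ EA]
4. A_y = -2  [ED ∥ AB ∩ DB ∥ EA]
   → A = (2, -2)

A = (2, -2)
B = (5, -14)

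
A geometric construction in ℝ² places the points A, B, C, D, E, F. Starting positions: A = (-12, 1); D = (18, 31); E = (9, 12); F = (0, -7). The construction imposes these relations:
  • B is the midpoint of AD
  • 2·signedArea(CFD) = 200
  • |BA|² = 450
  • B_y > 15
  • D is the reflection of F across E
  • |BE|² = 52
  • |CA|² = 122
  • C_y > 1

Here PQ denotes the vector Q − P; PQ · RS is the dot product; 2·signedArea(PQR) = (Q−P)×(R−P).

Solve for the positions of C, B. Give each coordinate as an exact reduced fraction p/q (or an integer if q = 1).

1. C_x = -1  [line -38·x + 18·y + -74 = 0 ∩ |CA|² = 122]
2. C_y = 2  [line -38·x + 18·y + -74 = 0 ∩ |CA|² = 122]
   → C = (-1, 2)
3. B_x = 3  [B is the midpoint of AD]
4. B_y = 16  [B is the midpoint of AD]
   → B = (3, 16)

B = (3, 16)
C = (-1, 2)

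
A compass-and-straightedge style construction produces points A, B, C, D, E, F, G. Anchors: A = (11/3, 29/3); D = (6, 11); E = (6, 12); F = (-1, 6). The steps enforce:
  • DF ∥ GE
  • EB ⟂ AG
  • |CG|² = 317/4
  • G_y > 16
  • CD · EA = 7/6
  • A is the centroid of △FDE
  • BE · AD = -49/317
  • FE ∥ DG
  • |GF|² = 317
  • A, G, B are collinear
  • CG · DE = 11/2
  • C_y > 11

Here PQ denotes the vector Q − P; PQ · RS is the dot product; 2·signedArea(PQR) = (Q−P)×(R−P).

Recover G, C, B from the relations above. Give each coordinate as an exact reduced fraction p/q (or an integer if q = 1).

B = (1979/317, 3706/317)
C = (6, 23/2)
G = (13, 17)

1. G_x = 13  [DF ∥ GE ∩ FE ∥ DG]
2. G_y = 17  [DF ∥ GE ∩ FE ∥ DG]
   → G = (13, 17)
3. C_x = 6  [CD · EA = 7/6 ∩ CG · DE = 11/2]
4. C_y = 23/2  [CD · EA = 7/6 ∩ CG · DE = 11/2]
   → C = (6, 23/2)
5. B_x = 1979/317  [A, G, B are collinear ∩ EB ⟂ AG]
6. B_y = 3706/317  [A, G, B are collinear ∩ EB ⟂ AG]
   → B = (1979/317, 3706/317)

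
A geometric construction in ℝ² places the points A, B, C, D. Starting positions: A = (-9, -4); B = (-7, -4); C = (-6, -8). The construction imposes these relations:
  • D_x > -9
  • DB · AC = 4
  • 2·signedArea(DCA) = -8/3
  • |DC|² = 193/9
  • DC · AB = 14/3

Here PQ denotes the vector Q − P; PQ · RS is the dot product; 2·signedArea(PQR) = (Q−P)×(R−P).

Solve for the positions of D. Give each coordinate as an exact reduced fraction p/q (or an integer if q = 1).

D = (-25/3, -4)

1. D_x = -25/3  [2·signedArea(DCA) = -8/3 ∩ DB · AC = 4]
2. D_y = -4  [2·signedArea(DCA) = -8/3 ∩ DB · AC = 4]
   → D = (-25/3, -4)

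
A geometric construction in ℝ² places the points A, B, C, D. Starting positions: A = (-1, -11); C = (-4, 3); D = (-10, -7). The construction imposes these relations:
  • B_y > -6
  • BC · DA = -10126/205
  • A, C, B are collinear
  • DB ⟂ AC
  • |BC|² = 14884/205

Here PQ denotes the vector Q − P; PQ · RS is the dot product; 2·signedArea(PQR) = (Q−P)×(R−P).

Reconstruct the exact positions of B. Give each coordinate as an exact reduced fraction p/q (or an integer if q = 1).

B = (-454/205, -1093/205)

1. B_x = -454/205  [A, C, B are collinear ∩ DB ⟂ AC]
2. B_y = -1093/205  [A, C, B are collinear ∩ DB ⟂ AC]
   → B = (-454/205, -1093/205)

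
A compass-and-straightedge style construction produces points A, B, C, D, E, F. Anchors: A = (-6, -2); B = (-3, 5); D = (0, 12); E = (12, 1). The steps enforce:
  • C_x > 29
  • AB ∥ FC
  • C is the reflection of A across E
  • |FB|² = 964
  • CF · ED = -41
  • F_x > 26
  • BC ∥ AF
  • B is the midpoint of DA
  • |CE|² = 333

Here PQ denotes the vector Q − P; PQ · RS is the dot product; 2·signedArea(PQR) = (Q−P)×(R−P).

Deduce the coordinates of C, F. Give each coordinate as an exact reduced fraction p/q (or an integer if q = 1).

C = (30, 4)
F = (27, -3)

1. C_x = 30  [C is the reflection of A across E]
2. C_y = 4  [C is the reflection of A across E]
   → C = (30, 4)
3. F_x = 27  [AB ∥ FC ∩ BC ∥ AF]
4. F_y = -3  [AB ∥ FC ∩ BC ∥ AF]
   → F = (27, -3)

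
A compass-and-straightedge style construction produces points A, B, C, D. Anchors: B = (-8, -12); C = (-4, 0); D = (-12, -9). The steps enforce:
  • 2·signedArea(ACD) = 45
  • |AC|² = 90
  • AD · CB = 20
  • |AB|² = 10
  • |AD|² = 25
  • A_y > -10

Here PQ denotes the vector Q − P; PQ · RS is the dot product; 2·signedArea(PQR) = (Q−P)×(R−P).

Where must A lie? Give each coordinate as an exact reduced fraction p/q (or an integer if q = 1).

1. A_x = -7  [2·signedArea(ACD) = 45 ∩ AD · CB = 20]
2. A_y = -9  [2·signedArea(ACD) = 45 ∩ AD · CB = 20]
   → A = (-7, -9)

A = (-7, -9)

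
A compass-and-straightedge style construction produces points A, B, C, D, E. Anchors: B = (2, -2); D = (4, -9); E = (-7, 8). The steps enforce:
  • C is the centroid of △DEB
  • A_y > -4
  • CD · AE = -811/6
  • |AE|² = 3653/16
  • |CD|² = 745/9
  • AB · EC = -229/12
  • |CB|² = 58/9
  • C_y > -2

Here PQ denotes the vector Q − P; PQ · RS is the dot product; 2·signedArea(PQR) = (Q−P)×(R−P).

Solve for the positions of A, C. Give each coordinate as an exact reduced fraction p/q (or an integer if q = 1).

A = (5/2, -15/4)
C = (-1/3, -1)

1. C_x = -1/3  [C is the centroid of △DEB]
2. C_y = -1  [C is the centroid of △DEB]
   → C = (-1/3, -1)
3. A_x = 5/2  [AB · EC = -229/12 ∩ CD · AE = -811/6]
4. A_y = -15/4  [AB · EC = -229/12 ∩ CD · AE = -811/6]
   → A = (5/2, -15/4)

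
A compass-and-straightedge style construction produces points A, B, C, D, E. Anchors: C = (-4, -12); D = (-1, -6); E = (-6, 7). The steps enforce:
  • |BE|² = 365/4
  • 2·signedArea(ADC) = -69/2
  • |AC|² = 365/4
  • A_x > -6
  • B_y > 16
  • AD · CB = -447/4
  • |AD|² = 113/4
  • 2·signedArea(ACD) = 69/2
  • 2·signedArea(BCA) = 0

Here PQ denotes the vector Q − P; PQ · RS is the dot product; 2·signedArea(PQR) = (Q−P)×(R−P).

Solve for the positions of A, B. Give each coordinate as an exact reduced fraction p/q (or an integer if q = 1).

A = (-5, -5/2)
B = (-7, 33/2)

1. A_x = -5  [line 6·x + -3·y + 45/2 = 0 ∩ |AC|² = 365/4]
2. A_y = -5/2  [line 6·x + -3·y + 45/2 = 0 ∩ |AC|² = 365/4]
   → A = (-5, -5/2)
3. B_x = -7  [2·signedArea(BCA) = 0 ∩ AD · CB = -447/4]
4. B_y = 33/2  [2·signedArea(BCA) = 0 ∩ AD · CB = -447/4]
   → B = (-7, 33/2)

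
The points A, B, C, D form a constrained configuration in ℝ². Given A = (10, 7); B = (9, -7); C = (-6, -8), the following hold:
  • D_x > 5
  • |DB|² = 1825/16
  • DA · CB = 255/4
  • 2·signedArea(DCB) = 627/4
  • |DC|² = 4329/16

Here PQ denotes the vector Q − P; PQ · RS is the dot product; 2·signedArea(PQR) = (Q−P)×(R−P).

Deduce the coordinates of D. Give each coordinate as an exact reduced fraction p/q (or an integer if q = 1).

D = (6, 13/4)

1. D_x = 6  [2·signedArea(DCB) = 627/4 ∩ DA · CB = 255/4]
2. D_y = 13/4  [2·signedArea(DCB) = 627/4 ∩ DA · CB = 255/4]
   → D = (6, 13/4)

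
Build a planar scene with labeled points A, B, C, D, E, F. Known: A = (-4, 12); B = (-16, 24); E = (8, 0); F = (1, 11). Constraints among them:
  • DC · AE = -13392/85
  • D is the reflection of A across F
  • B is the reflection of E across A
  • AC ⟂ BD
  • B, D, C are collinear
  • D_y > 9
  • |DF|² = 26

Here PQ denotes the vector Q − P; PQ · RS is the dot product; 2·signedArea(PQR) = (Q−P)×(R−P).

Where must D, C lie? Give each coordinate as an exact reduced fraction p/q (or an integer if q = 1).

C = (-172/85, 1284/85)
D = (6, 10)

1. D_x = 6  [D is the reflection of A across F]
2. D_y = 10  [D is the reflection of A across F]
   → D = (6, 10)
3. C_x = -172/85  [B, D, C are collinear ∩ AC ⟂ BD]
4. C_y = 1284/85  [B, D, C are collinear ∩ AC ⟂ BD]
   → C = (-172/85, 1284/85)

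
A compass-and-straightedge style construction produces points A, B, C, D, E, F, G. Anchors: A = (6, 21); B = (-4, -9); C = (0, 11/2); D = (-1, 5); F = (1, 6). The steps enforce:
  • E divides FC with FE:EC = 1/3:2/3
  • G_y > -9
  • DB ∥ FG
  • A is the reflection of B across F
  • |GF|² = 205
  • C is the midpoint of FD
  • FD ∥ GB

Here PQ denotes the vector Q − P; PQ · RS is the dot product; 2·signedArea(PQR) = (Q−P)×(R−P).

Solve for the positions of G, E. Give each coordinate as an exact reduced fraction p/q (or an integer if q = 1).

1. G_x = -2  [FD ∥ GB ∩ DB ∥ FG]
2. G_y = -8  [FD ∥ GB ∩ DB ∥ FG]
   → G = (-2, -8)
3. E_x = 2/3  [E divides FC with FE:EC = 1/3:2/3]
4. E_y = 35/6  [E divides FC with FE:EC = 1/3:2/3]
   → E = (2/3, 35/6)

E = (2/3, 35/6)
G = (-2, -8)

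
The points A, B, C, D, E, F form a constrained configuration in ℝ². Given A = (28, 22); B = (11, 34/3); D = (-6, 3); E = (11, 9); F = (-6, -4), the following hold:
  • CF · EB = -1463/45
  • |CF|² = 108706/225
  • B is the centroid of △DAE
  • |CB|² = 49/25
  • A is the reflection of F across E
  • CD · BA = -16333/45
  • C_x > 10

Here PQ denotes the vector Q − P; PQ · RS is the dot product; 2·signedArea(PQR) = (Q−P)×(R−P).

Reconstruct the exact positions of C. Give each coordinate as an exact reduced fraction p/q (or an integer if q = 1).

C = (11, 149/15)

1. C_x = 11  [CF · EB = -1463/45 ∩ CD · BA = -16333/45]
2. C_y = 149/15  [CF · EB = -1463/45 ∩ CD · BA = -16333/45]
   → C = (11, 149/15)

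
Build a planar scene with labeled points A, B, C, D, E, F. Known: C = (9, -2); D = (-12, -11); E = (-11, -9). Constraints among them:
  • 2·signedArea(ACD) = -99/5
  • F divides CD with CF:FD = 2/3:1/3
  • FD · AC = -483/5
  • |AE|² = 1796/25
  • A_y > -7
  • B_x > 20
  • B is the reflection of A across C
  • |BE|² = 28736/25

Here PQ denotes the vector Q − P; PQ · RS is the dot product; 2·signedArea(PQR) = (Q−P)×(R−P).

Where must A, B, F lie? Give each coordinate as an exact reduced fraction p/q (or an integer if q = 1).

A = (-3, -31/5)
B = (21, 11/5)
F = (-5, -8)

1. A_x = -3  [line 9·x + -21·y + -516/5 = 0 ∩ |AE|² = 1796/25]
2. A_y = -31/5  [line 9·x + -21·y + -516/5 = 0 ∩ |AE|² = 1796/25]
   → A = (-3, -31/5)
3. B_x = 21  [B is the reflection of A across C]
4. B_y = 11/5  [B is the reflection of A across C]
   → B = (21, 11/5)
5. F_x = -5  [F divides CD with CF:FD = 2/3:1/3]
6. F_y = -8  [F divides CD with CF:FD = 2/3:1/3]
   → F = (-5, -8)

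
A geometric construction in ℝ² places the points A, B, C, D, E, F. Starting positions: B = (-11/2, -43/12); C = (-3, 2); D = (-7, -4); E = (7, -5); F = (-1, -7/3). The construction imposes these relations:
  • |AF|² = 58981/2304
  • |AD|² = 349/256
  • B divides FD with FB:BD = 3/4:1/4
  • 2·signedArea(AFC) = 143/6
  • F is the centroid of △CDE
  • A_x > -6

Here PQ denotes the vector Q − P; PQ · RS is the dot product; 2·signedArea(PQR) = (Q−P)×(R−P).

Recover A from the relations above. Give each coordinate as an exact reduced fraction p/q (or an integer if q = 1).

A = (-47/8, -59/16)

1. A_x = -47/8  [line -13/3·x + -2·y + -197/6 = 0 ∩ |AD|² = 349/256]
2. A_y = -59/16  [line -13/3·x + -2·y + -197/6 = 0 ∩ |AD|² = 349/256]
   → A = (-47/8, -59/16)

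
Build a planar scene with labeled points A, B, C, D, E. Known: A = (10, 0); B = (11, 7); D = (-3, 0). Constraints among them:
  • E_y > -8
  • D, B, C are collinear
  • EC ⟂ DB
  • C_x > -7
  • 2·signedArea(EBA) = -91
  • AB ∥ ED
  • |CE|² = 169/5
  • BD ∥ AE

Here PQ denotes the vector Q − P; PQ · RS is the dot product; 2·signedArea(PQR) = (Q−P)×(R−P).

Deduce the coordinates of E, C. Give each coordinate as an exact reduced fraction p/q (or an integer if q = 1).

1. E_x = -4  [AB ∥ ED ∩ BD ∥ AE]
2. E_y = -7  [AB ∥ ED ∩ BD ∥ AE]
   → E = (-4, -7)
3. C_x = -33/5  [D, B, C are collinear ∩ EC ⟂ DB]
4. C_y = -9/5  [D, B, C are collinear ∩ EC ⟂ DB]
   → C = (-33/5, -9/5)

C = (-33/5, -9/5)
E = (-4, -7)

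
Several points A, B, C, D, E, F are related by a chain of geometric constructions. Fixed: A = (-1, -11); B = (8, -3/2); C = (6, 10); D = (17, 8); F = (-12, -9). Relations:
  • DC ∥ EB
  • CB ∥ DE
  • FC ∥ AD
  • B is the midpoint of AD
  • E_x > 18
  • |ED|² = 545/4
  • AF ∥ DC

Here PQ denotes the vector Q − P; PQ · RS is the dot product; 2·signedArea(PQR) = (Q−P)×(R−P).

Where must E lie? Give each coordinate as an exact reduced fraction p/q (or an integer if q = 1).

E = (19, -7/2)

1. E_x = 19  [DC ∥ EB ∩ CB ∥ DE]
2. E_y = -7/2  [DC ∥ EB ∩ CB ∥ DE]
   → E = (19, -7/2)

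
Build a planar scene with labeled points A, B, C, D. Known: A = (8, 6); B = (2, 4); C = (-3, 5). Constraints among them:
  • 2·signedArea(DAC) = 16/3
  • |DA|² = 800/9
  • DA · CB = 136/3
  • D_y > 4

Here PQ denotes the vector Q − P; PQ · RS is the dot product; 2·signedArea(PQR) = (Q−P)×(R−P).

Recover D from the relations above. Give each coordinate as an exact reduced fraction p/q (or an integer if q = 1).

D = (-4/3, 14/3)

1. D_x = -4/3  [2·signedArea(DAC) = 16/3 ∩ DA · CB = 136/3]
2. D_y = 14/3  [2·signedArea(DAC) = 16/3 ∩ DA · CB = 136/3]
   → D = (-4/3, 14/3)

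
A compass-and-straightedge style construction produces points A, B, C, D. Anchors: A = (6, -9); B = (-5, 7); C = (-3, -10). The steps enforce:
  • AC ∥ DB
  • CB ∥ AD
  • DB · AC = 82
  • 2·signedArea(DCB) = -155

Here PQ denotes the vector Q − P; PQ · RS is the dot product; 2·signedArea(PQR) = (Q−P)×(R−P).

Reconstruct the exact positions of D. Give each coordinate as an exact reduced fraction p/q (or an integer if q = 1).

D = (4, 8)

1. D_x = 4  [AC ∥ DB ∩ CB ∥ AD]
2. D_y = 8  [AC ∥ DB ∩ CB ∥ AD]
   → D = (4, 8)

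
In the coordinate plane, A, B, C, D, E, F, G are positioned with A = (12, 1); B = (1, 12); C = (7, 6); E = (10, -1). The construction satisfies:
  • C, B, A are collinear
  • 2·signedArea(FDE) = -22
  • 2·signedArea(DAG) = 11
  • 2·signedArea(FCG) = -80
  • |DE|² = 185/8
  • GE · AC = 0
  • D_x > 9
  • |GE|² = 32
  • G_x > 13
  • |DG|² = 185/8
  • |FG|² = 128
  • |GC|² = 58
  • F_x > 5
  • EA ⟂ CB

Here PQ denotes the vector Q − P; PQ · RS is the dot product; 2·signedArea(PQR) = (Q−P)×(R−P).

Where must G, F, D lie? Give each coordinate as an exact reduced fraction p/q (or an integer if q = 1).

1. G_x = 14  [line 5·x + -5·y + -55 = 0 ∩ |GC|² = 58]
2. G_y = 3  [line 5·x + -5·y + -55 = 0 ∩ |GC|² = 58]
   → G = (14, 3)
3. D_x = 37/4  [line -2·x + 2·y + 11 = 0 ∩ |DE|² = 185/8]
4. D_y = 15/4  [line -2·x + 2·y + 11 = 0 ∩ |DE|² = 185/8]
   → D = (37/4, 15/4)
5. F_x = 6  [2·signedArea(FDE) = -22 ∩ 2·signedArea(FCG) = -80]
6. F_y = -5  [2·signedArea(FDE) = -22 ∩ 2·signedArea(FCG) = -80]
   → F = (6, -5)

D = (37/4, 15/4)
F = (6, -5)
G = (14, 3)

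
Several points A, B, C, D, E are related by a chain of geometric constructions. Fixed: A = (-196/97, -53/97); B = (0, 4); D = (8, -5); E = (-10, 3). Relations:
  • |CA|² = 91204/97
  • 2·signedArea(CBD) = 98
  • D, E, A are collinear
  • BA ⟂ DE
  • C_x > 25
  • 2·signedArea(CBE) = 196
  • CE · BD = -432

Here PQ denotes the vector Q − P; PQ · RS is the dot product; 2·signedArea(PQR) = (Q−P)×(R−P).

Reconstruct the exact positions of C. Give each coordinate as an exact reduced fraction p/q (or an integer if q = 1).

1. C_x = 26  [CE · BD = -432 ∩ 2·signedArea(CBD) = 98]
2. C_y = -13  [CE · BD = -432 ∩ 2·signedArea(CBD) = 98]
   → C = (26, -13)

C = (26, -13)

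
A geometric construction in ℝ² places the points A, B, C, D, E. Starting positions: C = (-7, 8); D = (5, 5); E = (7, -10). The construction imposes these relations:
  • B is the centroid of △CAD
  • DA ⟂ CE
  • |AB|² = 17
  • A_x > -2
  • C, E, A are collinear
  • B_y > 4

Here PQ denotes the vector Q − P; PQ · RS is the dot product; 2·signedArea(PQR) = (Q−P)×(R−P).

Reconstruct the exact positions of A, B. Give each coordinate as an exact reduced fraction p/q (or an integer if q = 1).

A = (-133/130, 41/130)
B = (-131/130, 577/130)

1. A_x = -133/130  [C, E, A are collinear ∩ DA ⟂ CE]
2. A_y = 41/130  [C, E, A are collinear ∩ DA ⟂ CE]
   → A = (-133/130, 41/130)
3. B_x = -131/130  [B is the centroid of △CAD]
4. B_y = 577/130  [B is the centroid of △CAD]
   → B = (-131/130, 577/130)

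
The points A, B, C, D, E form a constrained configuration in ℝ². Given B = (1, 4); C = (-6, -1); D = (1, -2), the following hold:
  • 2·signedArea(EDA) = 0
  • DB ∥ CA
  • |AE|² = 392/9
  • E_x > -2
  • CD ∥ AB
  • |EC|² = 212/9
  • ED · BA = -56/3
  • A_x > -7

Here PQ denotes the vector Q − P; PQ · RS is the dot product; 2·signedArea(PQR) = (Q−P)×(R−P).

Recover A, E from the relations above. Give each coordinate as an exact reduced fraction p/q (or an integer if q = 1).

A = (-6, 5)
E = (-4/3, 1/3)

1. A_x = -6  [CD ∥ AB ∩ DB ∥ CA]
2. A_y = 5  [CD ∥ AB ∩ DB ∥ CA]
   → A = (-6, 5)
3. E_x = -4/3  [2·signedArea(EDA) = 0 ∩ ED · BA = -56/3]
4. E_y = 1/3  [2·signedArea(EDA) = 0 ∩ ED · BA = -56/3]
   → E = (-4/3, 1/3)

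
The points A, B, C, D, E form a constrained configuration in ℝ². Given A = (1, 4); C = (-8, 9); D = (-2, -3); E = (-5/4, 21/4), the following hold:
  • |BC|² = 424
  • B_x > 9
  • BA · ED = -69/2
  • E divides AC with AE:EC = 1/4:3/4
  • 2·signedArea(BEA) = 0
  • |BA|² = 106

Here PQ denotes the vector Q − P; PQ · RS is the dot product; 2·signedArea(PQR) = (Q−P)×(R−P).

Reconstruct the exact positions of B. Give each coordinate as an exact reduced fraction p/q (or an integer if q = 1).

B = (10, -1)

1. B_x = 10  [2·signedArea(BEA) = 0 ∩ BA · ED = -69/2]
2. B_y = -1  [2·signedArea(BEA) = 0 ∩ BA · ED = -69/2]
   → B = (10, -1)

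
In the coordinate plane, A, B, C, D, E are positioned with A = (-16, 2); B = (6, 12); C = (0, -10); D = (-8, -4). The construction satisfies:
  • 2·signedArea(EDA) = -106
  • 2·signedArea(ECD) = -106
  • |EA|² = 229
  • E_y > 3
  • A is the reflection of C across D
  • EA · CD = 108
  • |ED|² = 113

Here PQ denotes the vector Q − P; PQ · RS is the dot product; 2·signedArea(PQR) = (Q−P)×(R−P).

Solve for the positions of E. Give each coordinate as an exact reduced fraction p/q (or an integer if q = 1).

E = (-1, 4)

1. E_x = -1  [2·signedArea(ECD) = -106 ∩ EA · CD = 108]
2. E_y = 4  [2·signedArea(ECD) = -106 ∩ EA · CD = 108]
   → E = (-1, 4)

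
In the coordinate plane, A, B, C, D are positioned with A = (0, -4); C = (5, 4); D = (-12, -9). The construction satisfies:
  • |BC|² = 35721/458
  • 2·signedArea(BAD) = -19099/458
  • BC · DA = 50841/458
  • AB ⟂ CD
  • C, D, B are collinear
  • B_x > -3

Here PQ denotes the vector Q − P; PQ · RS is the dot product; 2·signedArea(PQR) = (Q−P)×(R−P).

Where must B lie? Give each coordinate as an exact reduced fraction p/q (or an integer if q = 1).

1. B_x = -923/458  [C, D, B are collinear ∩ AB ⟂ CD]
2. B_y = -625/458  [C, D, B are collinear ∩ AB ⟂ CD]
   → B = (-923/458, -625/458)

B = (-923/458, -625/458)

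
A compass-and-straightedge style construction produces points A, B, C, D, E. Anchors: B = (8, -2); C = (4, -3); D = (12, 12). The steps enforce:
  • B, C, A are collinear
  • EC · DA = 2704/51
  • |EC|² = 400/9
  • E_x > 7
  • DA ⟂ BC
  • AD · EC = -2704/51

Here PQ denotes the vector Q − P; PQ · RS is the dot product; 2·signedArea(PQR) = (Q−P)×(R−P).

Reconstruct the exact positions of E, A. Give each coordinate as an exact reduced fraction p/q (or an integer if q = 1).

1. A_x = 256/17  [B, C, A are collinear ∩ DA ⟂ BC]
2. A_y = -4/17  [B, C, A are collinear ∩ DA ⟂ BC]
   → A = (256/17, -4/17)
3. E_x = 8  [line -52/17·x + 208/17·y + -208/51 = 0 ∩ |EC|² = 400/9]
4. E_y = 7/3  [line -52/17·x + 208/17·y + -208/51 = 0 ∩ |EC|² = 400/9]
   → E = (8, 7/3)

A = (256/17, -4/17)
E = (8, 7/3)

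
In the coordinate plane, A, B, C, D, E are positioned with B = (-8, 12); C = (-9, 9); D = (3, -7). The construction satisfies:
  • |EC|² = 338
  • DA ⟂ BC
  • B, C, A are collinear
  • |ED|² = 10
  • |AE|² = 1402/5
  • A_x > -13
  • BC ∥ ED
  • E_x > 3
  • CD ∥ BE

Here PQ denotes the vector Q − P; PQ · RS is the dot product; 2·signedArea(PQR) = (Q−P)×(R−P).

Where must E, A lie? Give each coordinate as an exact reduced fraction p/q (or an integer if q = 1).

A = (-63/5, -9/5)
E = (4, -4)

1. E_x = 4  [BC ∥ ED ∩ CD ∥ BE]
2. E_y = -4  [BC ∥ ED ∩ CD ∥ BE]
   → E = (4, -4)
3. A_x = -63/5  [B, C, A are collinear ∩ DA ⟂ BC]
4. A_y = -9/5  [B, C, A are collinear ∩ DA ⟂ BC]
   → A = (-63/5, -9/5)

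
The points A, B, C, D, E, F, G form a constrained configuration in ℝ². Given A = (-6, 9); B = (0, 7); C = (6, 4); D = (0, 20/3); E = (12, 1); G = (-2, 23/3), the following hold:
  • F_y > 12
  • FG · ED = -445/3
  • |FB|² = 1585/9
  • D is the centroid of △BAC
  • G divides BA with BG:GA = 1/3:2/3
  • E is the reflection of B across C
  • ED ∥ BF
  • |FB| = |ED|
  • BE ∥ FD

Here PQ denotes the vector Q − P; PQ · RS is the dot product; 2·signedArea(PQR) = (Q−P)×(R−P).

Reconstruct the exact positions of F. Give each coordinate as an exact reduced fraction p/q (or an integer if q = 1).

F = (-12, 38/3)

1. F_x = -12  [BE ∥ FD ∩ ED ∥ BF]
2. F_y = 38/3  [BE ∥ FD ∩ ED ∥ BF]
   → F = (-12, 38/3)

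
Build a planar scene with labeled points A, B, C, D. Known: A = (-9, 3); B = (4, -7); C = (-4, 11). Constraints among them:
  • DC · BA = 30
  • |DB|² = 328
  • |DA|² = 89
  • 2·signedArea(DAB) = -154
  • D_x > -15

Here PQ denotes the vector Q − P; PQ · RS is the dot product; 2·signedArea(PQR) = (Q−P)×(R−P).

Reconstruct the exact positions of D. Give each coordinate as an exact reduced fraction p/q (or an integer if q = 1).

1. D_x = -14  [DC · BA = 30 ∩ 2·signedArea(DAB) = -154]
2. D_y = -5  [DC · BA = 30 ∩ 2·signedArea(DAB) = -154]
   → D = (-14, -5)

D = (-14, -5)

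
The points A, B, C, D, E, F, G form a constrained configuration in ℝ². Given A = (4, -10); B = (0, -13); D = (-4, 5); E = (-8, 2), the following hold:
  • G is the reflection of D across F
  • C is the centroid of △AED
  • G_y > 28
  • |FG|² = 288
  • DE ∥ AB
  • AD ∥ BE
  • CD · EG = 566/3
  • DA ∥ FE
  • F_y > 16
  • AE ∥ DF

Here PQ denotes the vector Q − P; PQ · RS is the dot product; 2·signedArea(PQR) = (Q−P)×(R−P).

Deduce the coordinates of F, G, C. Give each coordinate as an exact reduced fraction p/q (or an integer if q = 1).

1. F_x = -16  [DA ∥ FE ∩ AE ∥ DF]
2. F_y = 17  [DA ∥ FE ∩ AE ∥ DF]
   → F = (-16, 17)
3. G_x = -28  [G is the reflection of D across F]
4. G_y = 29  [G is the reflection of D across F]
   → G = (-28, 29)
5. C_x = -8/3  [C is the centroid of △AED]
6. C_y = -1  [C is the centroid of △AED]
   → C = (-8/3, -1)

C = (-8/3, -1)
F = (-16, 17)
G = (-28, 29)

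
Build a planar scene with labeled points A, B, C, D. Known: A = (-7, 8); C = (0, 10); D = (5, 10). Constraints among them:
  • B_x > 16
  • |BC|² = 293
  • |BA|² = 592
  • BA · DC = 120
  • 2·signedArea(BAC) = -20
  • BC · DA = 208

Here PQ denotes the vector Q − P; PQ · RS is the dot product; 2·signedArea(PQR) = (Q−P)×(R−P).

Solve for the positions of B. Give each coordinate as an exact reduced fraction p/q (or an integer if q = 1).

1. B_x = 17  [2·signedArea(BAC) = -20 ∩ BC · DA = 208]
2. B_y = 12  [2·signedArea(BAC) = -20 ∩ BC · DA = 208]
   → B = (17, 12)

B = (17, 12)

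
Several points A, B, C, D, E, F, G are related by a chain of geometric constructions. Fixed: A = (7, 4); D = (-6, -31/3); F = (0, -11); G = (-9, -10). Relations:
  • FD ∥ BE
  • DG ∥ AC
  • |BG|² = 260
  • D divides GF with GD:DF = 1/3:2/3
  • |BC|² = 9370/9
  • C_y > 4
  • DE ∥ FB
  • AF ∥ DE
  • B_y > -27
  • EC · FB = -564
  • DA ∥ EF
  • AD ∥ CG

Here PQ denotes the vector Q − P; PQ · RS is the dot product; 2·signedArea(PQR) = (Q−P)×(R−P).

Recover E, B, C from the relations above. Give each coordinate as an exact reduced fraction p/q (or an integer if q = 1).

B = (-7, -26)
C = (4, 13/3)
E = (-13, -76/3)

1. E_x = -13  [DA ∥ EF ∩ AF ∥ DE]
2. E_y = -76/3  [DA ∥ EF ∩ AF ∥ DE]
   → E = (-13, -76/3)
3. B_x = -7  [FD ∥ BE ∩ DE ∥ FB]
4. B_y = -26  [FD ∥ BE ∩ DE ∥ FB]
   → B = (-7, -26)
5. C_x = 4  [AD ∥ CG ∩ DG ∥ AC]
6. C_y = 13/3  [AD ∥ CG ∩ DG ∥ AC]
   → C = (4, 13/3)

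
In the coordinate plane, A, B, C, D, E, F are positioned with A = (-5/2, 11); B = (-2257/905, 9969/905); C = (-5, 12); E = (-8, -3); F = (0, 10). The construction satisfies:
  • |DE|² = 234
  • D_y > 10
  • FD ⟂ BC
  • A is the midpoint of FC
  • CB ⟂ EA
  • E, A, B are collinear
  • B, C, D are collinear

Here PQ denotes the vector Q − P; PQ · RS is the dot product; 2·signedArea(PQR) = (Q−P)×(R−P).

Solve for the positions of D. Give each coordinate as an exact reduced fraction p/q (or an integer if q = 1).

1. D_x = 11/905  [B, C, D are collinear ∩ FD ⟂ BC]
2. D_y = 9078/905  [B, C, D are collinear ∩ FD ⟂ BC]
   → D = (11/905, 9078/905)

D = (11/905, 9078/905)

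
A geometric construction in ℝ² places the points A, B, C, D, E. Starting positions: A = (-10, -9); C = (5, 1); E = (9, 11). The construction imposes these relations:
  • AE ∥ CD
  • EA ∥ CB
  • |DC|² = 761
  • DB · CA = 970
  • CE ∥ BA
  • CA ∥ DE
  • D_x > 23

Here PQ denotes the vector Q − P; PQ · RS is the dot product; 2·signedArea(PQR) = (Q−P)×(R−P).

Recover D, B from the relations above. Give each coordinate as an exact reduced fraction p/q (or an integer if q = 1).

B = (-14, -19)
D = (24, 21)

1. D_x = 24  [CA ∥ DE ∩ AE ∥ CD]
2. D_y = 21  [CA ∥ DE ∩ AE ∥ CD]
   → D = (24, 21)
3. B_x = -14  [CE ∥ BA ∩ EA ∥ CB]
4. B_y = -19  [CE ∥ BA ∩ EA ∥ CB]
   → B = (-14, -19)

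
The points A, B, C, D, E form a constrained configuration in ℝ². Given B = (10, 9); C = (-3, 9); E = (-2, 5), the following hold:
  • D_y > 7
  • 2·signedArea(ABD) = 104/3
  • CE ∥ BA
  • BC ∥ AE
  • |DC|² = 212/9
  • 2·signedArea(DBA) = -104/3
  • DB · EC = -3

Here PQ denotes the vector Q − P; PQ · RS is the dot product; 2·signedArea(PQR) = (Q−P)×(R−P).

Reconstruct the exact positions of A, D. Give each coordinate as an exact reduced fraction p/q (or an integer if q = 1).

A = (11, 5)
D = (5/3, 23/3)

1. A_x = 11  [BC ∥ AE ∩ CE ∥ BA]
2. A_y = 5  [BC ∥ AE ∩ CE ∥ BA]
   → A = (11, 5)
3. D_x = 5/3  [DB · EC = -3 ∩ 2·signedArea(ABD) = 104/3]
4. D_y = 23/3  [DB · EC = -3 ∩ 2·signedArea(ABD) = 104/3]
   → D = (5/3, 23/3)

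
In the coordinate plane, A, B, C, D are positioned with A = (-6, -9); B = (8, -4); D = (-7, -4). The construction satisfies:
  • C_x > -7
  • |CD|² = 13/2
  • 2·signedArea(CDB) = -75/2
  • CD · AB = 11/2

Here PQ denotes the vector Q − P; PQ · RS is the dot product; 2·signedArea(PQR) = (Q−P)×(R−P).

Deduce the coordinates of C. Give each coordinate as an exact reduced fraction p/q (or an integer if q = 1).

C = (-13/2, -13/2)

1. C_x = -13/2  [2·signedArea(CDB) = -75/2 ∩ CD · AB = 11/2]
2. C_y = -13/2  [2·signedArea(CDB) = -75/2 ∩ CD · AB = 11/2]
   → C = (-13/2, -13/2)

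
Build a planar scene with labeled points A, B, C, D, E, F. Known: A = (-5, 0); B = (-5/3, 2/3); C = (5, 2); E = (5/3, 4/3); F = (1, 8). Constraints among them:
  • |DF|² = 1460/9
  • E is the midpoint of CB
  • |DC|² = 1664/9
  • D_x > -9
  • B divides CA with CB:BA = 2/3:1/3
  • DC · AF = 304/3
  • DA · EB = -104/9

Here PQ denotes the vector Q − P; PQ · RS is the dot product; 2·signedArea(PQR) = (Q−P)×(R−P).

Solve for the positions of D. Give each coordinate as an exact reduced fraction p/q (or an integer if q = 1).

D = (-25/3, -2/3)

1. D_x = -25/3  [DC · AF = 304/3 ∩ DA · EB = -104/9]
2. D_y = -2/3  [DC · AF = 304/3 ∩ DA · EB = -104/9]
   → D = (-25/3, -2/3)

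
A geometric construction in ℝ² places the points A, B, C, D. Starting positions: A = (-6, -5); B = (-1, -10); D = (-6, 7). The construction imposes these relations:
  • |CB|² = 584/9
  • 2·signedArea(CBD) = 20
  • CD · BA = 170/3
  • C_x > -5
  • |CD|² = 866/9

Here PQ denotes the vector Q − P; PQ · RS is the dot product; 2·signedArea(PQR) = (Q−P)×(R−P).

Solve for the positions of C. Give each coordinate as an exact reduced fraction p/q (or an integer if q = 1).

C = (-13/3, -8/3)

1. C_x = -13/3  [2·signedArea(CBD) = 20 ∩ CD · BA = 170/3]
2. C_y = -8/3  [2·signedArea(CBD) = 20 ∩ CD · BA = 170/3]
   → C = (-13/3, -8/3)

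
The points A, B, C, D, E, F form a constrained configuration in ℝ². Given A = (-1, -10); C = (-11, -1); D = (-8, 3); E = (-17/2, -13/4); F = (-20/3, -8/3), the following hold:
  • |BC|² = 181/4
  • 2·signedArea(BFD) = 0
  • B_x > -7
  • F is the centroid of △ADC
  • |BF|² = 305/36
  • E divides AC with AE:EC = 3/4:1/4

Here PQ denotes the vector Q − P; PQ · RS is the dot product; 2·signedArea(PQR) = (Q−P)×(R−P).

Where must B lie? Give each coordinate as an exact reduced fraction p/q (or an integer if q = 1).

B = (-6, -11/2)

1. B_x = -6  [line -17/3·x + -4/3·y + -124/3 = 0 ∩ |BC|² = 181/4]
2. B_y = -11/2  [line -17/3·x + -4/3·y + -124/3 = 0 ∩ |BC|² = 181/4]
   → B = (-6, -11/2)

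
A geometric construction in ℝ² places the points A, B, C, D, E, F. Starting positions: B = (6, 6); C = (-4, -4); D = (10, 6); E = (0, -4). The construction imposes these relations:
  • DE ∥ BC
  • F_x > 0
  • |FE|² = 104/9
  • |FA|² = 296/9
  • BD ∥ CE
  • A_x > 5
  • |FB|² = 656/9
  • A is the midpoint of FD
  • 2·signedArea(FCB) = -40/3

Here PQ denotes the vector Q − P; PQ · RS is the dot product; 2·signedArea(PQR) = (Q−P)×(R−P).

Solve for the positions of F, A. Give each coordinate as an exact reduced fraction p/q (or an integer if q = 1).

1. F_x = 2/3  [line -10·x + 10·y + 40/3 = 0 ∩ |FE|² = 104/9]
2. F_y = -2/3  [line -10·x + 10·y + 40/3 = 0 ∩ |FE|² = 104/9]
   → F = (2/3, -2/3)
3. A_x = 16/3  [A is the midpoint of FD]
4. A_y = 8/3  [A is the midpoint of FD]
   → A = (16/3, 8/3)

A = (16/3, 8/3)
F = (2/3, -2/3)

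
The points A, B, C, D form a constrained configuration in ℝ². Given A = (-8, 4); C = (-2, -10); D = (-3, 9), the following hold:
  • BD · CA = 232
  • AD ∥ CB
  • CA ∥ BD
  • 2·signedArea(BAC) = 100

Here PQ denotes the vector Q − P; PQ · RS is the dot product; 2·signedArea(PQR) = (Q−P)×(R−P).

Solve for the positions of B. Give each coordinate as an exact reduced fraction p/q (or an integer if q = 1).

1. B_x = 3  [CA ∥ BD ∩ AD ∥ CB]
2. B_y = -5  [CA ∥ BD ∩ AD ∥ CB]
   → B = (3, -5)

B = (3, -5)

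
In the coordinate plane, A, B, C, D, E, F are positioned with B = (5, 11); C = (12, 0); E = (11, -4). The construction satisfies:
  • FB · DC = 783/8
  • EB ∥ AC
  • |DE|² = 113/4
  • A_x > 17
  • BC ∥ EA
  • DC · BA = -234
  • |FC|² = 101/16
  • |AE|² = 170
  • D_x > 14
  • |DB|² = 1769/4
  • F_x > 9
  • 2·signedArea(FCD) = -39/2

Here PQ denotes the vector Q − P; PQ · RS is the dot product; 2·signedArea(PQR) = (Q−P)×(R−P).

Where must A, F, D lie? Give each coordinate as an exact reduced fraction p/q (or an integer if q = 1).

A = (18, -15)
D = (15, -15/2)
F = (19/2, -1/4)

1. A_x = 18  [EB ∥ AC ∩ BC ∥ EA]
2. A_y = -15  [EB ∥ AC ∩ BC ∥ EA]
   → A = (18, -15)
3. D_x = 15  [line -13·x + 26·y + 390 = 0 ∩ |DB|² = 1769/4]
4. D_y = -15/2  [line -13·x + 26·y + 390 = 0 ∩ |DB|² = 1769/4]
   → D = (15, -15/2)
5. F_x = 19/2  [2·signedArea(FCD) = -39/2 ∩ FB · DC = 783/8]
6. F_y = -1/4  [2·signedArea(FCD) = -39/2 ∩ FB · DC = 783/8]
   → F = (19/2, -1/4)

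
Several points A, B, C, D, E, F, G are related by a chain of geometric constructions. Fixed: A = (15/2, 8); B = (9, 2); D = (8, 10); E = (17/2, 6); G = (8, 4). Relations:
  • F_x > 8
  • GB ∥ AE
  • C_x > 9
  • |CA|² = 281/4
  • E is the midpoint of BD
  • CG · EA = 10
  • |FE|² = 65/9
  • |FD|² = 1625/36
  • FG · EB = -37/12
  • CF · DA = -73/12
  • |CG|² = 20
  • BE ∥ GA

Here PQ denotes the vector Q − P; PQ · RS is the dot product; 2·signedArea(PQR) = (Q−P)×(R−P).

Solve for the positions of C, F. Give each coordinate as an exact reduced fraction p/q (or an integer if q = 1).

C = (10, 0)
F = (53/6, 10/3)

1. C_x = 10  [line 1·x + -2·y + -10 = 0 ∩ |CG|² = 20]
2. C_y = 0  [line 1·x + -2·y + -10 = 0 ∩ |CG|² = 20]
   → C = (10, 0)
3. F_x = 53/6  [FG · EB = -37/12 ∩ CF · DA = -73/12]
4. F_y = 10/3  [FG · EB = -37/12 ∩ CF · DA = -73/12]
   → F = (53/6, 10/3)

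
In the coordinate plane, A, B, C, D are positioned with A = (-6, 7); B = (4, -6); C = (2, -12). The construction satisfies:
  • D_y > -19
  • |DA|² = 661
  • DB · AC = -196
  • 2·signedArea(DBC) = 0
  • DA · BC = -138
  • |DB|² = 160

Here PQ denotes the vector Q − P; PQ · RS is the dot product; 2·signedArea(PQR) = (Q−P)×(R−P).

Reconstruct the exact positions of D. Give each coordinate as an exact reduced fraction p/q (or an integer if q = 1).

D = (0, -18)

1. D_x = 0  [2·signedArea(DBC) = 0 ∩ DA · BC = -138]
2. D_y = -18  [2·signedArea(DBC) = 0 ∩ DA · BC = -138]
   → D = (0, -18)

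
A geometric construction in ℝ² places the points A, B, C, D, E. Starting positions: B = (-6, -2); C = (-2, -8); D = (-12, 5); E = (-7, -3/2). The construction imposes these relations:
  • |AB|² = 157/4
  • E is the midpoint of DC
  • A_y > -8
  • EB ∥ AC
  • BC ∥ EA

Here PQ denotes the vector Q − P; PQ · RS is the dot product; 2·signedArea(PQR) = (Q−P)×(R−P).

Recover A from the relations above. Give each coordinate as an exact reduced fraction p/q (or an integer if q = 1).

1. A_x = -3  [EB ∥ AC ∩ BC ∥ EA]
2. A_y = -15/2  [EB ∥ AC ∩ BC ∥ EA]
   → A = (-3, -15/2)

A = (-3, -15/2)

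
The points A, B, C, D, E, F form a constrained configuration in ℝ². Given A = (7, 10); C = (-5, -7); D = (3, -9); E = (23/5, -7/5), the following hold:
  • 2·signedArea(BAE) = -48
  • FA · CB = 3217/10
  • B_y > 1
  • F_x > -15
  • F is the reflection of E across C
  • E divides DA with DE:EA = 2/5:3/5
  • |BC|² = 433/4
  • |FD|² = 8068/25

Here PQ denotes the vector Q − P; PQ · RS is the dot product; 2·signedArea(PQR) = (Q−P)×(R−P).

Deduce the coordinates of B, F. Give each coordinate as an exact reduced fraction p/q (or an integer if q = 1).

B = (1, 3/2)
F = (-73/5, -63/5)

1. B_x = 1  [line 57/5·x + -12/5·y + -39/5 = 0 ∩ |BC|² = 433/4]
2. B_y = 3/2  [line 57/5·x + -12/5·y + -39/5 = 0 ∩ |BC|² = 433/4]
   → B = (1, 3/2)
3. F_x = -73/5  [F is the reflection of E across C]
4. F_y = -63/5  [F is the reflection of E across C]
   → F = (-73/5, -63/5)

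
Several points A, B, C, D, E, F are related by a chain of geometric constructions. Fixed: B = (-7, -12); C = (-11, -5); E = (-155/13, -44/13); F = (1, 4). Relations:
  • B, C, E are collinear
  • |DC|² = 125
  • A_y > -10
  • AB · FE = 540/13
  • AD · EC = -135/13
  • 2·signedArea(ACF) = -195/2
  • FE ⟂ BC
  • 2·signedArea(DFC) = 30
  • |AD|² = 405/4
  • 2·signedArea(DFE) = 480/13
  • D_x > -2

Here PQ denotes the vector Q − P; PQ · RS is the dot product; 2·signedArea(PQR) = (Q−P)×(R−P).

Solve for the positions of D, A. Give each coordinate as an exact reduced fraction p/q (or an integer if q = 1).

A = (-11/2, -9)
D = (-1, 0)

1. D_x = -1  [2·signedArea(DFC) = 30 ∩ 2·signedArea(DFE) = 480/13]
2. D_y = 0  [2·signedArea(DFC) = 30 ∩ 2·signedArea(DFE) = 480/13]
   → D = (-1, 0)
3. A_x = -11/2  [AB · FE = 540/13 ∩ AD · EC = -135/13]
4. A_y = -9  [AB · FE = 540/13 ∩ AD · EC = -135/13]
   → A = (-11/2, -9)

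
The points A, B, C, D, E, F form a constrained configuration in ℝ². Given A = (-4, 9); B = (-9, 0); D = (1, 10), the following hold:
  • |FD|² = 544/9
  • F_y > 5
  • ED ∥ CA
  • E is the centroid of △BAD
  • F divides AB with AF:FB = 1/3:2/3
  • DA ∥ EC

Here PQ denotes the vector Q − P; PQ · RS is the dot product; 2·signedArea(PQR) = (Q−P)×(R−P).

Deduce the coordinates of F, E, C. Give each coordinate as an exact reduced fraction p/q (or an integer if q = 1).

1. F_x = -17/3  [F divides AB with AF:FB = 1/3:2/3]
2. F_y = 6  [F divides AB with AF:FB = 1/3:2/3]
   → F = (-17/3, 6)
3. E_x = -4  [E is the centroid of △BAD]
4. E_y = 19/3  [E is the centroid of △BAD]
   → E = (-4, 19/3)
5. C_x = -9  [ED ∥ CA ∩ DA ∥ EC]
6. C_y = 16/3  [ED ∥ CA ∩ DA ∥ EC]
   → C = (-9, 16/3)

C = (-9, 16/3)
E = (-4, 19/3)
F = (-17/3, 6)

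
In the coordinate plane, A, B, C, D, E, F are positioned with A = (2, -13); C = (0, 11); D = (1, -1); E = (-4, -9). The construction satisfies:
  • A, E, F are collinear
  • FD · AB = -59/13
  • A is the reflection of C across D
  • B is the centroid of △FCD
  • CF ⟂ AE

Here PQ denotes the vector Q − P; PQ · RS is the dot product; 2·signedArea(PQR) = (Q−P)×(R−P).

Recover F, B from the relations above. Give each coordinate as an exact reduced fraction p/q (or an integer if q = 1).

B = (-41/13, 23/13)
F = (-136/13, -61/13)

1. F_x = -136/13  [A, E, F are collinear ∩ CF ⟂ AE]
2. F_y = -61/13  [A, E, F are collinear ∩ CF ⟂ AE]
   → F = (-136/13, -61/13)
3. B_x = -41/13  [B is the centroid of △FCD]
4. B_y = 23/13  [B is the centroid of △FCD]
   → B = (-41/13, 23/13)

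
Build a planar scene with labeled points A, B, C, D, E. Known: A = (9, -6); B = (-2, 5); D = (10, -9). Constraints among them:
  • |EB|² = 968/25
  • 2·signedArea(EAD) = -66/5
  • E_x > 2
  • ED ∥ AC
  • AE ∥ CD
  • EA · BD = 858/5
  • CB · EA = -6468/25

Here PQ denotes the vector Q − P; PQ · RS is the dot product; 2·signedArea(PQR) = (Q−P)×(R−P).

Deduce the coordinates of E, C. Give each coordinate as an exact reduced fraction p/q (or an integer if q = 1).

1. E_x = 12/5  [2·signedArea(EAD) = -66/5 ∩ EA · BD = 858/5]
2. E_y = 3/5  [2·signedArea(EAD) = -66/5 ∩ EA · BD = 858/5]
   → E = (12/5, 3/5)
3. C_x = 83/5  [AE ∥ CD ∩ ED ∥ AC]
4. C_y = -78/5  [AE ∥ CD ∩ ED ∥ AC]
   → C = (83/5, -78/5)

C = (83/5, -78/5)
E = (12/5, 3/5)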